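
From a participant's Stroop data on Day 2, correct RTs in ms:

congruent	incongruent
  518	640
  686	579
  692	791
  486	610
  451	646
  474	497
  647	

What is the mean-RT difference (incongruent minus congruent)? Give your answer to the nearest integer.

M(congruent) = 3954/7 = 564.857
M(incongruent) = 3763/6 = 627.167
Difference = 627.167 − 564.857 = 62.310 ms

62 ms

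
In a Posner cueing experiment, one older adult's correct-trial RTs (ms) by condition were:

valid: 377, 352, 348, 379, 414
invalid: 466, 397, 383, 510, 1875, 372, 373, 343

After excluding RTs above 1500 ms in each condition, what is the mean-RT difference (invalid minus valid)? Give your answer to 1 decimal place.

invalid: exclude 1875
M(valid) = 1870/5 = 374.000
M(invalid) = 2844/7 = 406.286
Difference = 406.286 − 374.000 = 32.286 ms

32.3 ms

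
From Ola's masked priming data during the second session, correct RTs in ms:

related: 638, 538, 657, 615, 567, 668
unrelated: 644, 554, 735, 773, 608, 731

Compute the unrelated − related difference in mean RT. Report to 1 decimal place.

60.3 ms

M(related) = 3683/6 = 613.833
M(unrelated) = 4045/6 = 674.167
Difference = 674.167 − 613.833 = 60.333 ms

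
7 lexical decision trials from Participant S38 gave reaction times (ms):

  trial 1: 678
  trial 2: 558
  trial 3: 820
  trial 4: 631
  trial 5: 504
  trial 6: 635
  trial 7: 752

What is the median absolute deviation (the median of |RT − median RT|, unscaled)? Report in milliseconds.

77 ms

Sorted: 504, 558, 631, 635, 678, 752, 820 → median = 635
|x − 635|: 43, 77, 185, 4, 131, 0, 117
Sorted deviations: 0, 4, 43, 77, 117, 131, 185 → MAD = 77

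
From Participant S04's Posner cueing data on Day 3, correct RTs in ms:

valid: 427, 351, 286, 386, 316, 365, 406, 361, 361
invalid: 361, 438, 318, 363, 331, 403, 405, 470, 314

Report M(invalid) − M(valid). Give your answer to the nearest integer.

16 ms

M(valid) = 3259/9 = 362.111
M(invalid) = 3403/9 = 378.111
Difference = 378.111 − 362.111 = 16.000 ms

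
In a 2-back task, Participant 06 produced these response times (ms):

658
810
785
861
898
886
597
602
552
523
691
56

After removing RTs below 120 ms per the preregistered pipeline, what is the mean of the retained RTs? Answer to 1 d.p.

714.8 ms

Excluded: 56
Retained (n=11): Σ = 7863
Mean = 7863/11 = 714.8182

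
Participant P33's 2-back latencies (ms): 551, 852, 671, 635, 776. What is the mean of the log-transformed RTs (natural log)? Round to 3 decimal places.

ln(RT): 6.3117, 6.7476, 6.5088, 6.4536, 6.6542
Σ ln(RT) = 32.6759
Mean = 32.6759/5 = 6.53517

6.535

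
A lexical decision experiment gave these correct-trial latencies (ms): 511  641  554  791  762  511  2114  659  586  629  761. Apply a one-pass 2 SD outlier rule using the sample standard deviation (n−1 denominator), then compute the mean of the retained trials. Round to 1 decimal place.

n = 11, ΣRT = 8519, M = 774.455
Σ(x−M)² = 2070220.73; s = √(2070220.73/10) = 454.997
Cutoffs: 774.455 ± 2·454.997 → [-135.5, 1684.4]
Outside: 2114 → excluded.
Retained (n=10): Σ = 6405, mean = 6405/10 = 640.500

640.5 ms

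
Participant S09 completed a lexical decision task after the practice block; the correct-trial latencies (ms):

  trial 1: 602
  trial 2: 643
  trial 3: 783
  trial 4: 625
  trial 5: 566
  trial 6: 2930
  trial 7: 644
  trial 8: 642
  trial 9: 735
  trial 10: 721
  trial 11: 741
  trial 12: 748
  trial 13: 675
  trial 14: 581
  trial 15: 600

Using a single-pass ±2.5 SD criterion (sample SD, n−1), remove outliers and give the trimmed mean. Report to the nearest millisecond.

n = 15, ΣRT = 12236, M = 815.733
Σ(x−M)² = 4852246.93; s = √(4852246.93/14) = 588.718
Cutoffs: 815.733 ± 2.5·588.718 → [-656.1, 2287.5]
Outside: 2930 → excluded.
Retained (n=14): Σ = 9306, mean = 9306/14 = 664.714

665 ms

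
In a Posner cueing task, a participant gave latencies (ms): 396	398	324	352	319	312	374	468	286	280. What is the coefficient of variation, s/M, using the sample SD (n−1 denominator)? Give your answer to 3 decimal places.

0.167

n = 10, Σ = 3509, M = 350.9000
Σ(x−M)² = 30992.900; s = √(30992.900/9) = 58.6827
CV = 58.6827 / 350.9000 = 0.16723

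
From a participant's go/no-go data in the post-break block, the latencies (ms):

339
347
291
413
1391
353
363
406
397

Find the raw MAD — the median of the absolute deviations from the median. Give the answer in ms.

34 ms

Sorted: 291, 339, 347, 353, 363, 397, 406, 413, 1391 → median = 363
|x − 363|: 24, 16, 72, 50, 1028, 10, 0, 43, 34
Sorted deviations: 0, 10, 16, 24, 34, 43, 50, 72, 1028 → MAD = 34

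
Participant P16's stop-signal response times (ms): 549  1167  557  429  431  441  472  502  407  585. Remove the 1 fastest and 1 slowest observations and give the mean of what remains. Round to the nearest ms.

496 ms

Sorted: 407, 429, 431, 441, 472, 502, 549, 557, 585, 1167
Drop lowest 1 (407) and highest 1 (1167)
Remaining (n=8): Σ = 3966, mean = 3966/8 = 495.750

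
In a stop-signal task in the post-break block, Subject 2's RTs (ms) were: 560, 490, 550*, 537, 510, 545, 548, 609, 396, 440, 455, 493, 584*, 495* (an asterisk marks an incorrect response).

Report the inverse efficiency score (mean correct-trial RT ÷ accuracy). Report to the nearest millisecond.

646 ms

Correct trials (n=11): 560, 490, 537, 510, 545, 548, 609, 396, 440, 455, 493
Mean correct RT = 5583/11 = 507.5455 ms
Proportion correct = 11/14
IES = 507.5455 / (11/14) = 645.967 ms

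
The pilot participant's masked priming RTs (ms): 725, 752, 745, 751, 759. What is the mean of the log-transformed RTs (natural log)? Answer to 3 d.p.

6.615

ln(RT): 6.5862, 6.6227, 6.6134, 6.6214, 6.6320
Σ ln(RT) = 33.0757
Mean = 33.0757/5 = 6.61514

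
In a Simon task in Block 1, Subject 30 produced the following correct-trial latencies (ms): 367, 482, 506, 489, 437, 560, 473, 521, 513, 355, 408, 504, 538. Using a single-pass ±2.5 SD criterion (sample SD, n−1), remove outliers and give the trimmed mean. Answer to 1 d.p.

473.3 ms

n = 13, ΣRT = 6153, M = 473.308
Σ(x−M)² = 48764.77; s = √(48764.77/12) = 63.747
Cutoffs: 473.308 ± 2.5·63.747 → [313.9, 632.7]
No RTs fall outside the cutoffs; all 13 retained. Mean = 6153/13 = 473.308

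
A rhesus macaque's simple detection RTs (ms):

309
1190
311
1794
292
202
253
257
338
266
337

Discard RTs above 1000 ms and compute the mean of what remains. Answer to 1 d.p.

285.0 ms

Excluded: 1190, 1794
Retained (n=9): Σ = 2565
Mean = 2565/9 = 285.0000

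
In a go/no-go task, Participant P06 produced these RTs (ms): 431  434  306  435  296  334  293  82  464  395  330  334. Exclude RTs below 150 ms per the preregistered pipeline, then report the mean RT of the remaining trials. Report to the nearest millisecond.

Excluded: 82
Retained (n=11): Σ = 4052
Mean = 4052/11 = 368.3636

368 ms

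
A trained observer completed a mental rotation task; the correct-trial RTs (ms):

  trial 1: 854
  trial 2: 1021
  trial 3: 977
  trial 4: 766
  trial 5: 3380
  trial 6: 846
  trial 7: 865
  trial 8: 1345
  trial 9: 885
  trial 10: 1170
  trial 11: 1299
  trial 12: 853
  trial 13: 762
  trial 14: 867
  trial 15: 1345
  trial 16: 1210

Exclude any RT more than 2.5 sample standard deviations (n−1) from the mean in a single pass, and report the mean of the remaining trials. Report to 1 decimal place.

n = 16, ΣRT = 18445, M = 1152.812
Σ(x−M)² = 5919374.44; s = √(5919374.44/15) = 628.192
Cutoffs: 1152.812 ± 2.5·628.192 → [-417.7, 2723.3]
Outside: 3380 → excluded.
Retained (n=15): Σ = 15065, mean = 15065/15 = 1004.333

1004.3 ms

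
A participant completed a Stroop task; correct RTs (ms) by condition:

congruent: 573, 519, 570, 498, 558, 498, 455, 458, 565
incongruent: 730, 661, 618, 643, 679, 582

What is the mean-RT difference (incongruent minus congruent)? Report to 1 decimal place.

M(congruent) = 4694/9 = 521.556
M(incongruent) = 3913/6 = 652.167
Difference = 652.167 − 521.556 = 130.611 ms

130.6 ms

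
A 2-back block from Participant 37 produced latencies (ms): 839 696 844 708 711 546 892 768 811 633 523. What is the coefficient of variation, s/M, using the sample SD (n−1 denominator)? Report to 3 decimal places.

n = 11, Σ = 7971, M = 724.6364
Σ(x−M)² = 146924.545; s = √(146924.545/10) = 121.2124
CV = 121.2124 / 724.6364 = 0.16727

0.167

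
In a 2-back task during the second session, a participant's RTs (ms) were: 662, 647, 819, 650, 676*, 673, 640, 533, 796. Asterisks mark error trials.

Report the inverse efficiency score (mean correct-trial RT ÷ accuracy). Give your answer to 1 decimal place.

762.2 ms

Correct trials (n=8): 662, 647, 819, 650, 673, 640, 533, 796
Mean correct RT = 5420/8 = 677.5000 ms
Proportion correct = 8/9
IES = 677.5000 / (8/9) = 762.188 ms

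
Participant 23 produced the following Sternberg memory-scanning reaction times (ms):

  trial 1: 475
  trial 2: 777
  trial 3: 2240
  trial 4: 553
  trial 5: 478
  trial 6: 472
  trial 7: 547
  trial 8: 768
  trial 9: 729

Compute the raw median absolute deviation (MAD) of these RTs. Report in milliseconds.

81 ms

Sorted: 472, 475, 478, 547, 553, 729, 768, 777, 2240 → median = 553
|x − 553|: 78, 224, 1687, 0, 75, 81, 6, 215, 176
Sorted deviations: 0, 6, 75, 78, 81, 176, 215, 224, 1687 → MAD = 81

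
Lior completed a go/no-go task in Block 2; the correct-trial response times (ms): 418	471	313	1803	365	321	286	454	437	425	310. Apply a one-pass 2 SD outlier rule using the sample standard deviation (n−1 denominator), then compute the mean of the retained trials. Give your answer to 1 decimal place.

380.0 ms

n = 11, ΣRT = 5603, M = 509.364
Σ(x−M)² = 1883250.55; s = √(1883250.55/10) = 433.964
Cutoffs: 509.364 ± 2·433.964 → [-358.6, 1377.3]
Outside: 1803 → excluded.
Retained (n=10): Σ = 3800, mean = 3800/10 = 380.000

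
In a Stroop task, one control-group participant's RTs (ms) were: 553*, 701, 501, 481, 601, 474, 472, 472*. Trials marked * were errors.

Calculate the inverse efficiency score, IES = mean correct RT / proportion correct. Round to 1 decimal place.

Correct trials (n=6): 701, 501, 481, 601, 474, 472
Mean correct RT = 3230/6 = 538.3333 ms
Proportion correct = 6/8
IES = 538.3333 / (6/8) = 717.778 ms

717.8 ms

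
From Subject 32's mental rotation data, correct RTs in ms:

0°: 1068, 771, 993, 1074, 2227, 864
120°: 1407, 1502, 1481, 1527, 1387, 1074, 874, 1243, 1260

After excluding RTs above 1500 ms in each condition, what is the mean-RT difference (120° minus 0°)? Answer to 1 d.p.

0°: exclude 2227
120°: exclude 1502, 1527
M(0°) = 4770/5 = 954.000
M(120°) = 8726/7 = 1246.571
Difference = 1246.571 − 954.000 = 292.571 ms

292.6 ms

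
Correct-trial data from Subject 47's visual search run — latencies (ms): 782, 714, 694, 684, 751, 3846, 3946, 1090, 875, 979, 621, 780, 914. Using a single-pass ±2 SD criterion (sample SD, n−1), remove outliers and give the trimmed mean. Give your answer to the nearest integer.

n = 13, ΣRT = 16676, M = 1282.769
Σ(x−M)² = 16347588.31; s = √(16347588.31/12) = 1167.176
Cutoffs: 1282.769 ± 2·1167.176 → [-1051.6, 3617.1]
Outside: 3846, 3946 → excluded.
Retained (n=11): Σ = 8884, mean = 8884/11 = 807.636

808 ms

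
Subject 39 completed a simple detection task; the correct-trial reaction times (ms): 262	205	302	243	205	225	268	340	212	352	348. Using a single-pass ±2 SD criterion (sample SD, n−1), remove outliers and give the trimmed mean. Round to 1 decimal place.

269.3 ms

n = 11, ΣRT = 2962, M = 269.273
Σ(x−M)² = 33362.18; s = √(33362.18/10) = 57.760
Cutoffs: 269.273 ± 2·57.760 → [153.8, 384.8]
No RTs fall outside the cutoffs; all 11 retained. Mean = 2962/11 = 269.273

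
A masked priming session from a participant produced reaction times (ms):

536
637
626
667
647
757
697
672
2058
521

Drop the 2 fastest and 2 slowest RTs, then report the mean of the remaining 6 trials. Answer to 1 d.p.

Sorted: 521, 536, 626, 637, 647, 667, 672, 697, 757, 2058
Drop lowest 2 (521, 536) and highest 2 (757, 2058)
Remaining (n=6): Σ = 3946, mean = 3946/6 = 657.667

657.7 ms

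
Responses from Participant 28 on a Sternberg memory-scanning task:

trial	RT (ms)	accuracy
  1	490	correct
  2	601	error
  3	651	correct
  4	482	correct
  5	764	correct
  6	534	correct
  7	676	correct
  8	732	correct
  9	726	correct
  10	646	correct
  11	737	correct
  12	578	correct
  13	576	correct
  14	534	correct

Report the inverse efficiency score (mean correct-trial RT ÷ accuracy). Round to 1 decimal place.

673.2 ms

Correct trials (n=13): 490, 651, 482, 764, 534, 676, 732, 726, 646, 737, 578, 576, 534
Mean correct RT = 8126/13 = 625.0769 ms
Proportion correct = 13/14
IES = 625.0769 / (13/14) = 673.160 ms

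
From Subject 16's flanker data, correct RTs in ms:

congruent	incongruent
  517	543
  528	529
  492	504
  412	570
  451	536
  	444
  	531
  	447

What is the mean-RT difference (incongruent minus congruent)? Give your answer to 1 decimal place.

M(congruent) = 2400/5 = 480.000
M(incongruent) = 4104/8 = 513.000
Difference = 513.000 − 480.000 = 33.000 ms

33.0 ms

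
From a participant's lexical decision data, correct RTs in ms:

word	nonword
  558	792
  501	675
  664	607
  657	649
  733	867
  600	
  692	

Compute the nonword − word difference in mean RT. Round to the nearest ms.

89 ms

M(word) = 4405/7 = 629.286
M(nonword) = 3590/5 = 718.000
Difference = 718.000 − 629.286 = 88.714 ms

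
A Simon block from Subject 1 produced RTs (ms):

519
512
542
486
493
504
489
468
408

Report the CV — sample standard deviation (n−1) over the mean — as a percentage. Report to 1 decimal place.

7.7%

n = 9, Σ = 4421, M = 491.2222
Σ(x−M)² = 11445.556; s = √(11445.556/8) = 37.8245
CV = 37.8245 / 491.2222 = 0.07700 = 7.700%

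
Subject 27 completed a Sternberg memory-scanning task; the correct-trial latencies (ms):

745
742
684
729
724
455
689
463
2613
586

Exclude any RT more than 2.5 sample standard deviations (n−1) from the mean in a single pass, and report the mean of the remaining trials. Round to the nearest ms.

646 ms

n = 10, ΣRT = 8430, M = 843.000
Σ(x−M)² = 3589852.00; s = √(3589852.00/9) = 631.563
Cutoffs: 843.000 ± 2.5·631.563 → [-735.9, 2421.9]
Outside: 2613 → excluded.
Retained (n=9): Σ = 5817, mean = 5817/9 = 646.333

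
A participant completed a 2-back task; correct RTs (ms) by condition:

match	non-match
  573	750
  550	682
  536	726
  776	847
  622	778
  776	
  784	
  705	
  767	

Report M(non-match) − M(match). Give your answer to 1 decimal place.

80.0 ms

M(match) = 6089/9 = 676.556
M(non-match) = 3783/5 = 756.600
Difference = 756.600 − 676.556 = 80.044 ms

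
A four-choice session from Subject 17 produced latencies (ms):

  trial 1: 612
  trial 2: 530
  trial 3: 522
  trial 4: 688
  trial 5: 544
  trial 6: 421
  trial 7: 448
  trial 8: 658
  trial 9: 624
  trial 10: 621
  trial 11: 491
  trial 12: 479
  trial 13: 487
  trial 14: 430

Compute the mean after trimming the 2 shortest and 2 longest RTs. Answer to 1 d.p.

535.8 ms

Sorted: 421, 430, 448, 479, 487, 491, 522, 530, 544, 612, 621, 624, 658, 688
Drop lowest 2 (421, 430) and highest 2 (658, 688)
Remaining (n=10): Σ = 5358, mean = 5358/10 = 535.800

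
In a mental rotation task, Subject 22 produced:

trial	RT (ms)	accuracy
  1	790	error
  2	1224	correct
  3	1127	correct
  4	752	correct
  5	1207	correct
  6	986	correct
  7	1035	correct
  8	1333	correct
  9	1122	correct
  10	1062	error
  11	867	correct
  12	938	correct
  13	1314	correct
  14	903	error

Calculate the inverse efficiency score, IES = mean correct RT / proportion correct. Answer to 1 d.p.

1377.4 ms

Correct trials (n=11): 1224, 1127, 752, 1207, 986, 1035, 1333, 1122, 867, 938, 1314
Mean correct RT = 11905/11 = 1082.2727 ms
Proportion correct = 11/14
IES = 1082.2727 / (11/14) = 1377.438 ms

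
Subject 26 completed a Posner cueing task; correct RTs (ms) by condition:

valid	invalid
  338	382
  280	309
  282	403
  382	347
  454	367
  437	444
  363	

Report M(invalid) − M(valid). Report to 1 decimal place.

13.0 ms

M(valid) = 2536/7 = 362.286
M(invalid) = 2252/6 = 375.333
Difference = 375.333 − 362.286 = 13.048 ms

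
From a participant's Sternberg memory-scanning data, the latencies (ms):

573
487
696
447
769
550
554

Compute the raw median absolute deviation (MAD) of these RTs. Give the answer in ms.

67 ms

Sorted: 447, 487, 550, 554, 573, 696, 769 → median = 554
|x − 554|: 19, 67, 142, 107, 215, 4, 0
Sorted deviations: 0, 4, 19, 67, 107, 142, 215 → MAD = 67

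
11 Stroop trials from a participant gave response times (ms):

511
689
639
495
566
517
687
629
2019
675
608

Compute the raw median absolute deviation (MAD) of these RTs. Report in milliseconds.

Sorted: 495, 511, 517, 566, 608, 629, 639, 675, 687, 689, 2019 → median = 629
|x − 629|: 118, 60, 10, 134, 63, 112, 58, 0, 1390, 46, 21
Sorted deviations: 0, 10, 21, 46, 58, 60, 63, 112, 118, 134, 1390 → MAD = 60

60 ms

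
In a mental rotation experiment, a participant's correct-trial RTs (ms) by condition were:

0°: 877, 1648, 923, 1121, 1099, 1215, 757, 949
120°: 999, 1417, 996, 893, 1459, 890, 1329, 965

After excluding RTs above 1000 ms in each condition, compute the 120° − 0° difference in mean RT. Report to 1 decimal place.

72.1 ms

0°: exclude 1648, 1121, 1099, 1215
120°: exclude 1417, 1459, 1329
M(0°) = 3506/4 = 876.500
M(120°) = 4743/5 = 948.600
Difference = 948.600 − 876.500 = 72.100 ms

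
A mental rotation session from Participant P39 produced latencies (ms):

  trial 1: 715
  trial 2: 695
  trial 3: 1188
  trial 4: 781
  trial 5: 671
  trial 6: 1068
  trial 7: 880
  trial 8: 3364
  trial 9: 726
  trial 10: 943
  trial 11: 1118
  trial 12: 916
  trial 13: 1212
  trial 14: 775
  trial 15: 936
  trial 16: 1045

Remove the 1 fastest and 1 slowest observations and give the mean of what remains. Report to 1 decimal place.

928.4 ms

Sorted: 671, 695, 715, 726, 775, 781, 880, 916, 936, 943, 1045, 1068, 1118, 1188, 1212, 3364
Drop lowest 1 (671) and highest 1 (3364)
Remaining (n=14): Σ = 12998, mean = 12998/14 = 928.429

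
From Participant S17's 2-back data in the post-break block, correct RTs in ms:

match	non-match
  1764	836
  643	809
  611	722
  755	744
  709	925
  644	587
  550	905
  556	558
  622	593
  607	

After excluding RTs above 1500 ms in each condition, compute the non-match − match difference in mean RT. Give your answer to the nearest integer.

109 ms

match: exclude 1764
M(match) = 5697/9 = 633.000
M(non-match) = 6679/9 = 742.111
Difference = 742.111 − 633.000 = 109.111 ms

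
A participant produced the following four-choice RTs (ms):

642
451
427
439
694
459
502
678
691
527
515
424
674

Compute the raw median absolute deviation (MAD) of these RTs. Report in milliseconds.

Sorted: 424, 427, 439, 451, 459, 502, 515, 527, 642, 674, 678, 691, 694 → median = 515
|x − 515|: 127, 64, 88, 76, 179, 56, 13, 163, 176, 12, 0, 91, 159
Sorted deviations: 0, 12, 13, 56, 64, 76, 88, 91, 127, 159, 163, 176, 179 → MAD = 88

88 ms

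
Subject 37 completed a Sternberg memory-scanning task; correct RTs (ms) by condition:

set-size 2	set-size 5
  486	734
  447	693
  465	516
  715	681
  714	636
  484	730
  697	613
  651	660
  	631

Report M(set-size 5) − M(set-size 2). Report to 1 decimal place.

72.5 ms

M(set-size 2) = 4659/8 = 582.375
M(set-size 5) = 5894/9 = 654.889
Difference = 654.889 − 582.375 = 72.514 ms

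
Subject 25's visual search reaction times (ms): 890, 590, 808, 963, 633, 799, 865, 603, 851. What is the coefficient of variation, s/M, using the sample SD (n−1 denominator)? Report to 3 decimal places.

n = 9, Σ = 7002, M = 778.0000
Σ(x−M)² = 148002.000; s = √(148002.000/8) = 136.0156
CV = 136.0156 / 778.0000 = 0.17483

0.175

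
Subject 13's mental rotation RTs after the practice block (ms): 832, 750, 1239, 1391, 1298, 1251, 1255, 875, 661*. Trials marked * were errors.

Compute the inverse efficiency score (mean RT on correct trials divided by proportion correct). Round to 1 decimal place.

Correct trials (n=8): 832, 750, 1239, 1391, 1298, 1251, 1255, 875
Mean correct RT = 8891/8 = 1111.3750 ms
Proportion correct = 8/9
IES = 1111.3750 / (8/9) = 1250.297 ms

1250.3 ms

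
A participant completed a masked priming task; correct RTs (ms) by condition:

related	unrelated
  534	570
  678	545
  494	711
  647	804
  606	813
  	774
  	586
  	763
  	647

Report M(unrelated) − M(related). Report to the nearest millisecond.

M(related) = 2959/5 = 591.800
M(unrelated) = 6213/9 = 690.333
Difference = 690.333 − 591.800 = 98.533 ms

99 ms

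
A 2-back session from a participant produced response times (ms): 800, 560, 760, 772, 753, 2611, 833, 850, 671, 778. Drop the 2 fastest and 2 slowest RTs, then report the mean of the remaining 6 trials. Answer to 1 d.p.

Sorted: 560, 671, 753, 760, 772, 778, 800, 833, 850, 2611
Drop lowest 2 (560, 671) and highest 2 (850, 2611)
Remaining (n=6): Σ = 4696, mean = 4696/6 = 782.667

782.7 ms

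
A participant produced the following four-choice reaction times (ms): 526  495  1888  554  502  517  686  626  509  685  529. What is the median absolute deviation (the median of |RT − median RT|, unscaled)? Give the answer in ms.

27 ms

Sorted: 495, 502, 509, 517, 526, 529, 554, 626, 685, 686, 1888 → median = 529
|x − 529|: 3, 34, 1359, 25, 27, 12, 157, 97, 20, 156, 0
Sorted deviations: 0, 3, 12, 20, 25, 27, 34, 97, 156, 157, 1359 → MAD = 27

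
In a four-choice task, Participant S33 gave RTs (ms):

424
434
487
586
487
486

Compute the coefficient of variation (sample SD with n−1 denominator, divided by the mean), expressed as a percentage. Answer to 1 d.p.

11.9%

n = 6, Σ = 2904, M = 484.0000
Σ(x−M)² = 16526.000; s = √(16526.000/5) = 57.4909
CV = 57.4909 / 484.0000 = 0.11878 = 11.878%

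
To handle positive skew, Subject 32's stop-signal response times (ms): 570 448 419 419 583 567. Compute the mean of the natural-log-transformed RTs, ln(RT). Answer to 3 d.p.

6.206

ln(RT): 6.3456, 6.1048, 6.0379, 6.0379, 6.3682, 6.3404
Σ ln(RT) = 37.2347
Mean = 37.2347/6 = 6.20579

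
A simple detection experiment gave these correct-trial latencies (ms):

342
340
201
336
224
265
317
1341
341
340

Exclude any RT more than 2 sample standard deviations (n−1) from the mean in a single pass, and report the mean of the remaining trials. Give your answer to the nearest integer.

301 ms

n = 10, ΣRT = 4047, M = 404.700
Σ(x−M)² = 999092.10; s = √(999092.10/9) = 333.182
Cutoffs: 404.700 ± 2·333.182 → [-261.7, 1071.1]
Outside: 1341 → excluded.
Retained (n=9): Σ = 2706, mean = 2706/9 = 300.667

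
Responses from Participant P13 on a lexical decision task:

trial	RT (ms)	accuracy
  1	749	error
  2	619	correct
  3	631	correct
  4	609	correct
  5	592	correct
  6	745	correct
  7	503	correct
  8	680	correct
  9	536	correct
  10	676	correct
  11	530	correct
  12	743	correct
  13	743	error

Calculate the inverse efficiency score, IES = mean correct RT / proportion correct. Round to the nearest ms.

Correct trials (n=11): 619, 631, 609, 592, 745, 503, 680, 536, 676, 530, 743
Mean correct RT = 6864/11 = 624.0000 ms
Proportion correct = 11/13
IES = 624.0000 / (11/13) = 737.455 ms

737 ms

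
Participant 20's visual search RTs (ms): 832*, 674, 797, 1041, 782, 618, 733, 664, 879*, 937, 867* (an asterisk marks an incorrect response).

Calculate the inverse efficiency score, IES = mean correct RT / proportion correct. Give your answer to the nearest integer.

Correct trials (n=8): 674, 797, 1041, 782, 618, 733, 664, 937
Mean correct RT = 6246/8 = 780.7500 ms
Proportion correct = 8/11
IES = 780.7500 / (8/11) = 1073.531 ms

1074 ms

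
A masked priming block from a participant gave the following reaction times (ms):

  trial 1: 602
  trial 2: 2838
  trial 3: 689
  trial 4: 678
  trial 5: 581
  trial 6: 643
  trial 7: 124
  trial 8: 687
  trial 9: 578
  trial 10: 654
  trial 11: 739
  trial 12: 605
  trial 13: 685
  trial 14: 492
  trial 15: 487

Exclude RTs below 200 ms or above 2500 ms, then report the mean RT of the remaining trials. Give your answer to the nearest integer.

625 ms

Excluded: 124, 2838
Retained (n=13): Σ = 8120
Mean = 8120/13 = 624.6154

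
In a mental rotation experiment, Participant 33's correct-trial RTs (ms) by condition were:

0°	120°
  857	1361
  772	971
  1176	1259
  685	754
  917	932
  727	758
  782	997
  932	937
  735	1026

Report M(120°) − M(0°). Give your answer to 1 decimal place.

156.9 ms

M(0°) = 7583/9 = 842.556
M(120°) = 8995/9 = 999.444
Difference = 999.444 − 842.556 = 156.889 ms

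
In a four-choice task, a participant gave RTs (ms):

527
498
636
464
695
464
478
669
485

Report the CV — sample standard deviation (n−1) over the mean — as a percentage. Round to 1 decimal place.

n = 9, Σ = 4916, M = 546.2222
Σ(x−M)² = 69887.556; s = √(69887.556/8) = 93.4663
CV = 93.4663 / 546.2222 = 0.17111 = 17.111%

17.1%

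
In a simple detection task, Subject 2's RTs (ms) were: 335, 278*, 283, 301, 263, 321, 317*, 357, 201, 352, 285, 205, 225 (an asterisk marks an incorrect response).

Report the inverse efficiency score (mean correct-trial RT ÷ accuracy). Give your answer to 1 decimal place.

336.1 ms

Correct trials (n=11): 335, 283, 301, 263, 321, 357, 201, 352, 285, 205, 225
Mean correct RT = 3128/11 = 284.3636 ms
Proportion correct = 11/13
IES = 284.3636 / (11/13) = 336.066 ms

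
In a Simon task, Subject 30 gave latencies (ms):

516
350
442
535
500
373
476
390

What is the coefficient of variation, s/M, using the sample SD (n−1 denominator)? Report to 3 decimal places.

0.156

n = 8, Σ = 3582, M = 447.7500
Σ(x−M)² = 34309.500; s = √(34309.500/7) = 70.0097
CV = 70.0097 / 447.7500 = 0.15636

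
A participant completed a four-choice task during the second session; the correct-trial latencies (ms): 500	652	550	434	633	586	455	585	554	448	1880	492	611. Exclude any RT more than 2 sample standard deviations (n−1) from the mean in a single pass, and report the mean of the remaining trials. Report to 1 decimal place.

541.7 ms

n = 13, ΣRT = 8380, M = 644.615
Σ(x−M)² = 1714823.08; s = √(1714823.08/12) = 378.024
Cutoffs: 644.615 ± 2·378.024 → [-111.4, 1400.7]
Outside: 1880 → excluded.
Retained (n=12): Σ = 6500, mean = 6500/12 = 541.667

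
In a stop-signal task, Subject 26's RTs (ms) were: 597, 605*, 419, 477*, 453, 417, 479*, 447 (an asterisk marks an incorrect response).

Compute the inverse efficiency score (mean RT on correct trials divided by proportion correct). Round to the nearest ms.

Correct trials (n=5): 597, 419, 453, 417, 447
Mean correct RT = 2333/5 = 466.6000 ms
Proportion correct = 5/8
IES = 466.6000 / (5/8) = 746.560 ms

747 ms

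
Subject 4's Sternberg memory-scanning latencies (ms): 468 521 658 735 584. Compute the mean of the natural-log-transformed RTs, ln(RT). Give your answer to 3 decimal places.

ln(RT): 6.1485, 6.2558, 6.4892, 6.5999, 6.3699
Σ ln(RT) = 31.8632
Mean = 31.8632/5 = 6.37264

6.373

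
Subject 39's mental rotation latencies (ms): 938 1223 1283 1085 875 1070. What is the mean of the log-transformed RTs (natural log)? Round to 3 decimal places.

6.975

ln(RT): 6.8437, 7.1091, 7.1570, 6.9893, 6.7742, 6.9754
Σ ln(RT) = 41.8487
Mean = 41.8487/6 = 6.97479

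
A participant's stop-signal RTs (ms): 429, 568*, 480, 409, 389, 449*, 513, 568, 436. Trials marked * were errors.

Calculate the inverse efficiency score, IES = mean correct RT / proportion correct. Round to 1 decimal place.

Correct trials (n=7): 429, 480, 409, 389, 513, 568, 436
Mean correct RT = 3224/7 = 460.5714 ms
Proportion correct = 7/9
IES = 460.5714 / (7/9) = 592.163 ms

592.2 ms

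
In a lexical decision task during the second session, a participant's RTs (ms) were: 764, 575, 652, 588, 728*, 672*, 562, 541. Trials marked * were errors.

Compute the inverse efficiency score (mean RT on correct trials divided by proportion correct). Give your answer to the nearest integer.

Correct trials (n=6): 764, 575, 652, 588, 562, 541
Mean correct RT = 3682/6 = 613.6667 ms
Proportion correct = 6/8
IES = 613.6667 / (6/8) = 818.222 ms

818 ms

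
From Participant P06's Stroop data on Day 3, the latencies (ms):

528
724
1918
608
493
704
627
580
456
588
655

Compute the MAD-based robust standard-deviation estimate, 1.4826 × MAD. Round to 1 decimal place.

Sorted: 456, 493, 528, 580, 588, 608, 627, 655, 704, 724, 1918 → median = 608
|x − 608| sorted: 0, 19, 20, 28, 47, 80, 96, 115, 116, 152, 1310 → MAD = 80
Robust SD ≈ 1.4826 × 80 = 118.608

118.6 ms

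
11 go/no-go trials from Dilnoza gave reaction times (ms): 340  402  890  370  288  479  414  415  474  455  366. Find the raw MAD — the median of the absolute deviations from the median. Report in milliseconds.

48 ms

Sorted: 288, 340, 366, 370, 402, 414, 415, 455, 474, 479, 890 → median = 414
|x − 414|: 74, 12, 476, 44, 126, 65, 0, 1, 60, 41, 48
Sorted deviations: 0, 1, 12, 41, 44, 48, 60, 65, 74, 126, 476 → MAD = 48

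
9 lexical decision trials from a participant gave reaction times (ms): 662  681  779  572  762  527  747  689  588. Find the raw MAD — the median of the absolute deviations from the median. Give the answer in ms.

Sorted: 527, 572, 588, 662, 681, 689, 747, 762, 779 → median = 681
|x − 681|: 19, 0, 98, 109, 81, 154, 66, 8, 93
Sorted deviations: 0, 8, 19, 66, 81, 93, 98, 109, 154 → MAD = 81

81 ms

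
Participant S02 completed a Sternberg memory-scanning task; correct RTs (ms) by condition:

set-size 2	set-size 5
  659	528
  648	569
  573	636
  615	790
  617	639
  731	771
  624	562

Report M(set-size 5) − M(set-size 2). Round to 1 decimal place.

M(set-size 2) = 4467/7 = 638.143
M(set-size 5) = 4495/7 = 642.143
Difference = 642.143 − 638.143 = 4.000 ms

4.0 ms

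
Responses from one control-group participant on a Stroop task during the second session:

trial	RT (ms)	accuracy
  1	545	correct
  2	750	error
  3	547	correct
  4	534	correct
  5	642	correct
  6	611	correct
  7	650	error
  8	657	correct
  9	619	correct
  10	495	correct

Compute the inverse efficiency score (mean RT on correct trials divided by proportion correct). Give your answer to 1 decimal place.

Correct trials (n=8): 545, 547, 534, 642, 611, 657, 619, 495
Mean correct RT = 4650/8 = 581.2500 ms
Proportion correct = 8/10
IES = 581.2500 / (8/10) = 726.562 ms

726.6 ms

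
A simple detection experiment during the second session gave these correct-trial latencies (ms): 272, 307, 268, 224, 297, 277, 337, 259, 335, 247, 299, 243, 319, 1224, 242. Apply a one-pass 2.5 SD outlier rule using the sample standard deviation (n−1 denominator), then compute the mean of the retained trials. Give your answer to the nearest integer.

n = 15, ΣRT = 5150, M = 343.333
Σ(x−M)² = 847839.33; s = √(847839.33/14) = 246.089
Cutoffs: 343.333 ± 2.5·246.089 → [-271.9, 958.6]
Outside: 1224 → excluded.
Retained (n=14): Σ = 3926, mean = 3926/14 = 280.429

280 ms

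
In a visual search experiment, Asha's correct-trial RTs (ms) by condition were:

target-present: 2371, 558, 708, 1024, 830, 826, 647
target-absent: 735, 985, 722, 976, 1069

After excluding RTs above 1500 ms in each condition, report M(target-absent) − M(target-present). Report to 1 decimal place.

target-present: exclude 2371
M(target-present) = 4593/6 = 765.500
M(target-absent) = 4487/5 = 897.400
Difference = 897.400 − 765.500 = 131.900 ms

131.9 ms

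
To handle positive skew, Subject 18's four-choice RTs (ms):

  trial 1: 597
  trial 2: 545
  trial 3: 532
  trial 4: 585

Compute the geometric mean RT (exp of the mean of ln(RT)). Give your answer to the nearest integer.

ln(RT): 6.3919, 6.3008, 6.2766, 6.3716
Mean ln(RT) = 25.3410/4 = 6.33524
Geometric mean = exp(6.33524) = 564.10 ms

564 ms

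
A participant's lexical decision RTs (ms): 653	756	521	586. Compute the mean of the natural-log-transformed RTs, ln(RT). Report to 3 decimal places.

6.435

ln(RT): 6.4816, 6.6280, 6.2558, 6.3733
Σ ln(RT) = 25.7387
Mean = 25.7387/4 = 6.43467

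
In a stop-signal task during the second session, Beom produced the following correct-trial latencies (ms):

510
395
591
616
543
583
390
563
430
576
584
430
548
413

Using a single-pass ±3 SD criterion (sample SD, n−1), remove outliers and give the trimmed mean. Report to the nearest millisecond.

n = 14, ΣRT = 7172, M = 512.286
Σ(x−M)² = 88060.86; s = √(88060.86/13) = 82.304
Cutoffs: 512.286 ± 3·82.304 → [265.4, 759.2]
No RTs fall outside the cutoffs; all 14 retained. Mean = 7172/14 = 512.286

512 ms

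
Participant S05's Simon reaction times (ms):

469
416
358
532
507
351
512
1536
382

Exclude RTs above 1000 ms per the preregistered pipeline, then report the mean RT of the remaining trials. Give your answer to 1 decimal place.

440.9 ms

Excluded: 1536
Retained (n=8): Σ = 3527
Mean = 3527/8 = 440.8750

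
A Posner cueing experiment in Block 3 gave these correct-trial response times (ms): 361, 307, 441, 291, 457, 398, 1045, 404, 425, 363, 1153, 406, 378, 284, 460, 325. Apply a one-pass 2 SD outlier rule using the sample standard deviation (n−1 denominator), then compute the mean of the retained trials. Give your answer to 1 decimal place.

n = 16, ΣRT = 7498, M = 468.625
Σ(x−M)² = 959879.75; s = √(959879.75/15) = 252.966
Cutoffs: 468.625 ± 2·252.966 → [-37.3, 974.6]
Outside: 1045, 1153 → excluded.
Retained (n=14): Σ = 5300, mean = 5300/14 = 378.571

378.6 ms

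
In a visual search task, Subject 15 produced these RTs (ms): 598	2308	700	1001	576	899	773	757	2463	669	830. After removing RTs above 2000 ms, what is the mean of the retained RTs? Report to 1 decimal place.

Excluded: 2308, 2463
Retained (n=9): Σ = 6803
Mean = 6803/9 = 755.8889

755.9 ms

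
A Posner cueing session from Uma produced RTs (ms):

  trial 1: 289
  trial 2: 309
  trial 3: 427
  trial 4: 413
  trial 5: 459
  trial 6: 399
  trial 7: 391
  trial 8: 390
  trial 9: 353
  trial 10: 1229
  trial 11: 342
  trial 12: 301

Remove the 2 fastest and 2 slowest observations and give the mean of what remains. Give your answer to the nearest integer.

378 ms

Sorted: 289, 301, 309, 342, 353, 390, 391, 399, 413, 427, 459, 1229
Drop lowest 2 (289, 301) and highest 2 (459, 1229)
Remaining (n=8): Σ = 3024, mean = 3024/8 = 378.000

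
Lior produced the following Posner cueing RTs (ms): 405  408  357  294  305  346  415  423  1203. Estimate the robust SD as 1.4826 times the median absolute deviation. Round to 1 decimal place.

71.2 ms

Sorted: 294, 305, 346, 357, 405, 408, 415, 423, 1203 → median = 405
|x − 405| sorted: 0, 3, 10, 18, 48, 59, 100, 111, 798 → MAD = 48
Robust SD ≈ 1.4826 × 48 = 71.165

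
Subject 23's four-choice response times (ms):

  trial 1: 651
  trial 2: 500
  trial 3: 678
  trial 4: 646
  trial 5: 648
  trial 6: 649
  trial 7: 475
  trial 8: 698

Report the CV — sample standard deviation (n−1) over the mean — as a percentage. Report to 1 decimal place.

n = 8, Σ = 4945, M = 618.1250
Σ(x−M)² = 48106.875; s = √(48106.875/7) = 82.9000
CV = 82.9000 / 618.1250 = 0.13412 = 13.412%

13.4%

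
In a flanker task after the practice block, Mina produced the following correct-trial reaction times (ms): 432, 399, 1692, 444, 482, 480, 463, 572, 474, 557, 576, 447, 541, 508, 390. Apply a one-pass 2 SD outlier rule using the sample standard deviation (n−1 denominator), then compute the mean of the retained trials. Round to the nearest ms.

483 ms

n = 15, ΣRT = 8457, M = 563.800
Σ(x−M)² = 1411400.40; s = √(1411400.40/14) = 317.513
Cutoffs: 563.800 ± 2·317.513 → [-71.2, 1198.8]
Outside: 1692 → excluded.
Retained (n=14): Σ = 6765, mean = 6765/14 = 483.214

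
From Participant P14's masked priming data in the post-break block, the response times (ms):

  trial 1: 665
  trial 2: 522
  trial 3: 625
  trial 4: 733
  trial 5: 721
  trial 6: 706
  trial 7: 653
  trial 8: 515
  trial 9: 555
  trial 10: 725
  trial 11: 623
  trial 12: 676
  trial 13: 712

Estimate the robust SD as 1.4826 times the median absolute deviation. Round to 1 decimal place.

Sorted: 515, 522, 555, 623, 625, 653, 665, 676, 706, 712, 721, 725, 733 → median = 665
|x − 665| sorted: 0, 11, 12, 40, 41, 42, 47, 56, 60, 68, 110, 143, 150 → MAD = 47
Robust SD ≈ 1.4826 × 47 = 69.682

69.7 ms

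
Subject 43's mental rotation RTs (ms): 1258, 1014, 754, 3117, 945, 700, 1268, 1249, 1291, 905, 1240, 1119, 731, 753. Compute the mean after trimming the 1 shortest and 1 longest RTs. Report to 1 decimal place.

Sorted: 700, 731, 753, 754, 905, 945, 1014, 1119, 1240, 1249, 1258, 1268, 1291, 3117
Drop lowest 1 (700) and highest 1 (3117)
Remaining (n=12): Σ = 12527, mean = 12527/12 = 1043.917

1043.9 ms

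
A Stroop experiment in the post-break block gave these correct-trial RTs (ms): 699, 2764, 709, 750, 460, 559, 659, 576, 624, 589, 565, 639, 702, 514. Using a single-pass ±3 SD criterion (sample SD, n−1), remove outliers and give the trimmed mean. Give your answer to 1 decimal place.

618.8 ms

n = 14, ΣRT = 10809, M = 772.071
Σ(x−M)² = 4359138.93; s = √(4359138.93/13) = 579.067
Cutoffs: 772.071 ± 3·579.067 → [-965.1, 2509.3]
Outside: 2764 → excluded.
Retained (n=13): Σ = 8045, mean = 8045/13 = 618.846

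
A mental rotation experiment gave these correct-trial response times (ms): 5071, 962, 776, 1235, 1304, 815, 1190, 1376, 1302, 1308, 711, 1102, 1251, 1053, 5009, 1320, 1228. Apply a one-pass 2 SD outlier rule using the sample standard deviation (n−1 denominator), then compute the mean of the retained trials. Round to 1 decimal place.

n = 17, ΣRT = 27013, M = 1589.000
Σ(x−M)² = 27658614.00; s = √(27658614.00/16) = 1314.786
Cutoffs: 1589.000 ± 2·1314.786 → [-1040.6, 4218.6]
Outside: 5009, 5071 → excluded.
Retained (n=15): Σ = 16933, mean = 16933/15 = 1128.867

1128.9 ms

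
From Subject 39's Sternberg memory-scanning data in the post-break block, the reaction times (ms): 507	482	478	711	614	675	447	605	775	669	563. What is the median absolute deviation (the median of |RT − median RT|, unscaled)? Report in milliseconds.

Sorted: 447, 478, 482, 507, 563, 605, 614, 669, 675, 711, 775 → median = 605
|x − 605|: 98, 123, 127, 106, 9, 70, 158, 0, 170, 64, 42
Sorted deviations: 0, 9, 42, 64, 70, 98, 106, 123, 127, 158, 170 → MAD = 98

98 ms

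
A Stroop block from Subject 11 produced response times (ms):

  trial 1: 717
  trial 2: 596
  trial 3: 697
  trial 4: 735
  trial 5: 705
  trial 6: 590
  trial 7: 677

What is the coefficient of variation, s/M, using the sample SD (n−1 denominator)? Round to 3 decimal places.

0.086

n = 7, Σ = 4717, M = 673.8571
Σ(x−M)² = 20208.857; s = √(20208.857/6) = 58.0357
CV = 58.0357 / 673.8571 = 0.08612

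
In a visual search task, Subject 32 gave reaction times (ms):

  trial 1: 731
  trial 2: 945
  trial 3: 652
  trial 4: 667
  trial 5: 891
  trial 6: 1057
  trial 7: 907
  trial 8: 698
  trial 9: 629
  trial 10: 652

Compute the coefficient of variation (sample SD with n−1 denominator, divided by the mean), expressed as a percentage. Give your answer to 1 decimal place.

19.5%

n = 10, Σ = 7829, M = 782.9000
Σ(x−M)² = 209782.900; s = √(209782.900/9) = 152.6735
CV = 152.6735 / 782.9000 = 0.19501 = 19.501%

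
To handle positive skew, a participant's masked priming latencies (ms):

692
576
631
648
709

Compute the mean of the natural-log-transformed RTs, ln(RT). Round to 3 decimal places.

6.476

ln(RT): 6.5396, 6.3561, 6.4473, 6.4739, 6.5639
Σ ln(RT) = 32.3807
Mean = 32.3807/5 = 6.47615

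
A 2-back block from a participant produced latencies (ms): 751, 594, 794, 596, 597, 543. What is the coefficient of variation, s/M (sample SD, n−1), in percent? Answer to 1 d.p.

n = 6, Σ = 3875, M = 645.8333
Σ(x−M)² = 51142.833; s = √(51142.833/5) = 101.1364
CV = 101.1364 / 645.8333 = 0.15660 = 15.660%

15.7%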